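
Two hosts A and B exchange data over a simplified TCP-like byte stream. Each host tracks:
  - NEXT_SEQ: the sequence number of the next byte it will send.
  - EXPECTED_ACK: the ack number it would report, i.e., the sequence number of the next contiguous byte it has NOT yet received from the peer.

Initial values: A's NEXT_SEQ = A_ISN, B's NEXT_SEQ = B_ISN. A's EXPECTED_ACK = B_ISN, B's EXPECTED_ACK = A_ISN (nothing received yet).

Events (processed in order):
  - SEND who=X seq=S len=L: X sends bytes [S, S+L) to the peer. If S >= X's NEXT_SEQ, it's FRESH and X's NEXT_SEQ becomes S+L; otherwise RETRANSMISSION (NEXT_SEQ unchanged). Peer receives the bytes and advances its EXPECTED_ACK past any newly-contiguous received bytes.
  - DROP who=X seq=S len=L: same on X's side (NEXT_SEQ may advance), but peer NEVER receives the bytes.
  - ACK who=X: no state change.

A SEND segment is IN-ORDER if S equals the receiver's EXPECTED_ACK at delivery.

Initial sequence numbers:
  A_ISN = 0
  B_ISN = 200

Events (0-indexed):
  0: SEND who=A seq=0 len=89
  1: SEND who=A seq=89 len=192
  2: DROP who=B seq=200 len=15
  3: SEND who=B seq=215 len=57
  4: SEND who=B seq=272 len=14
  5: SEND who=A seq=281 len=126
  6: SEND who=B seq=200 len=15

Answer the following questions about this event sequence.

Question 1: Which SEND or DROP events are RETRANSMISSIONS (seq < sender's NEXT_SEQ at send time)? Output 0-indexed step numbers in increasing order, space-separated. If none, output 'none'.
Step 0: SEND seq=0 -> fresh
Step 1: SEND seq=89 -> fresh
Step 2: DROP seq=200 -> fresh
Step 3: SEND seq=215 -> fresh
Step 4: SEND seq=272 -> fresh
Step 5: SEND seq=281 -> fresh
Step 6: SEND seq=200 -> retransmit

Answer: 6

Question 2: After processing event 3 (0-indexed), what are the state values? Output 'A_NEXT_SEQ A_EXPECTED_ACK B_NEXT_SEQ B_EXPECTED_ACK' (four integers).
After event 0: A_seq=89 A_ack=200 B_seq=200 B_ack=89
After event 1: A_seq=281 A_ack=200 B_seq=200 B_ack=281
After event 2: A_seq=281 A_ack=200 B_seq=215 B_ack=281
After event 3: A_seq=281 A_ack=200 B_seq=272 B_ack=281

281 200 272 281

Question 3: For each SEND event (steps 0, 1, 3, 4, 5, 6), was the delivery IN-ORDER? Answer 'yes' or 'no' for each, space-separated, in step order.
Answer: yes yes no no yes yes

Derivation:
Step 0: SEND seq=0 -> in-order
Step 1: SEND seq=89 -> in-order
Step 3: SEND seq=215 -> out-of-order
Step 4: SEND seq=272 -> out-of-order
Step 5: SEND seq=281 -> in-order
Step 6: SEND seq=200 -> in-order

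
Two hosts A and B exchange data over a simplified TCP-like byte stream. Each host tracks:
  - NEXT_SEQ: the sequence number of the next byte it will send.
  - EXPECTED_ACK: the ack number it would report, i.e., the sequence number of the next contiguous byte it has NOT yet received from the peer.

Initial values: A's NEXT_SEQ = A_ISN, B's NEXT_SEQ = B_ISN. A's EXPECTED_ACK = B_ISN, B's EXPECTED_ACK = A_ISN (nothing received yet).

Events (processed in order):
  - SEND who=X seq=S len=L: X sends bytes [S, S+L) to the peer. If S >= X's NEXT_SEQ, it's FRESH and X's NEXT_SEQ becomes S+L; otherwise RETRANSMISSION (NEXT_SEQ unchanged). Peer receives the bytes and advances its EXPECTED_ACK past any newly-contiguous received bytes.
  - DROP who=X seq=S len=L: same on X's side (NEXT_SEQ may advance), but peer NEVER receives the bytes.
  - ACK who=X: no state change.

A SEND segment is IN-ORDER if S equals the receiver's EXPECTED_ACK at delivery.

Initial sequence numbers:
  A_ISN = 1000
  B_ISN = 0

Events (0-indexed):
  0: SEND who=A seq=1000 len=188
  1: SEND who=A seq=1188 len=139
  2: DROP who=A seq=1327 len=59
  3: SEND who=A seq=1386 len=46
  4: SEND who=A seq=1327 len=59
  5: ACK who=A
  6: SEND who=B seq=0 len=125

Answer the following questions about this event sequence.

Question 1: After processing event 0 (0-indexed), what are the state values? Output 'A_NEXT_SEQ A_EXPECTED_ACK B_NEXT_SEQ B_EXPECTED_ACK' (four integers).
After event 0: A_seq=1188 A_ack=0 B_seq=0 B_ack=1188

1188 0 0 1188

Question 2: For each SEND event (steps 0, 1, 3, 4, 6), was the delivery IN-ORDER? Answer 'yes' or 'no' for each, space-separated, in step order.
Step 0: SEND seq=1000 -> in-order
Step 1: SEND seq=1188 -> in-order
Step 3: SEND seq=1386 -> out-of-order
Step 4: SEND seq=1327 -> in-order
Step 6: SEND seq=0 -> in-order

Answer: yes yes no yes yes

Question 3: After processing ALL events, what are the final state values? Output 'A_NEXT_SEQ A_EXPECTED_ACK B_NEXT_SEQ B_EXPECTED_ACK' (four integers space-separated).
Answer: 1432 125 125 1432

Derivation:
After event 0: A_seq=1188 A_ack=0 B_seq=0 B_ack=1188
After event 1: A_seq=1327 A_ack=0 B_seq=0 B_ack=1327
After event 2: A_seq=1386 A_ack=0 B_seq=0 B_ack=1327
After event 3: A_seq=1432 A_ack=0 B_seq=0 B_ack=1327
After event 4: A_seq=1432 A_ack=0 B_seq=0 B_ack=1432
After event 5: A_seq=1432 A_ack=0 B_seq=0 B_ack=1432
After event 6: A_seq=1432 A_ack=125 B_seq=125 B_ack=1432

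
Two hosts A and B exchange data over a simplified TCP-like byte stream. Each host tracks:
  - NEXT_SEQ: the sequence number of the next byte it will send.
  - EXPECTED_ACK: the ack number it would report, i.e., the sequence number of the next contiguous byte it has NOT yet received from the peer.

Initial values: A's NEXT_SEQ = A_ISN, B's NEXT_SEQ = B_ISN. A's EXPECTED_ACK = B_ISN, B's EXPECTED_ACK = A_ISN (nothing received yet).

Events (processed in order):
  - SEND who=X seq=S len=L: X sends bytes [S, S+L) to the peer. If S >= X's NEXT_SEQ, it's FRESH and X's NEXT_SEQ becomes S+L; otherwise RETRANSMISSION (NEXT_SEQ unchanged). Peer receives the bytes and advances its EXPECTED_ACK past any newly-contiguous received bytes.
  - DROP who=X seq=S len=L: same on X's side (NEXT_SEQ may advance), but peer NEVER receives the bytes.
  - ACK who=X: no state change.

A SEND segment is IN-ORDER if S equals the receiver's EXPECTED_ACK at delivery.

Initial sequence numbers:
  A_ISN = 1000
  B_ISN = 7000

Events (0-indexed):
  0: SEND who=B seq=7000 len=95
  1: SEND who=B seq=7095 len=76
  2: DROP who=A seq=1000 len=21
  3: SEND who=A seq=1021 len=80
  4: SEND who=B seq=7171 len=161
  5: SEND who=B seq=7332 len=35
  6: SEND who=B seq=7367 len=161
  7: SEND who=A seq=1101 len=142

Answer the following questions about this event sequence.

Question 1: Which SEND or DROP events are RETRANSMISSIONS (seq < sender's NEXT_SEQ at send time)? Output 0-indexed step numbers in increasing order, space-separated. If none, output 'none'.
Answer: none

Derivation:
Step 0: SEND seq=7000 -> fresh
Step 1: SEND seq=7095 -> fresh
Step 2: DROP seq=1000 -> fresh
Step 3: SEND seq=1021 -> fresh
Step 4: SEND seq=7171 -> fresh
Step 5: SEND seq=7332 -> fresh
Step 6: SEND seq=7367 -> fresh
Step 7: SEND seq=1101 -> fresh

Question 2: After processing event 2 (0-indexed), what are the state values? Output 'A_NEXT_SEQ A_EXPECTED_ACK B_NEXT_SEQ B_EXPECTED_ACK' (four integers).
After event 0: A_seq=1000 A_ack=7095 B_seq=7095 B_ack=1000
After event 1: A_seq=1000 A_ack=7171 B_seq=7171 B_ack=1000
After event 2: A_seq=1021 A_ack=7171 B_seq=7171 B_ack=1000

1021 7171 7171 1000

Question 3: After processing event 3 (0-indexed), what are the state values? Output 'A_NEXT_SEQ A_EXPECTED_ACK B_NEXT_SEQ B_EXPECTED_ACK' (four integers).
After event 0: A_seq=1000 A_ack=7095 B_seq=7095 B_ack=1000
After event 1: A_seq=1000 A_ack=7171 B_seq=7171 B_ack=1000
After event 2: A_seq=1021 A_ack=7171 B_seq=7171 B_ack=1000
After event 3: A_seq=1101 A_ack=7171 B_seq=7171 B_ack=1000

1101 7171 7171 1000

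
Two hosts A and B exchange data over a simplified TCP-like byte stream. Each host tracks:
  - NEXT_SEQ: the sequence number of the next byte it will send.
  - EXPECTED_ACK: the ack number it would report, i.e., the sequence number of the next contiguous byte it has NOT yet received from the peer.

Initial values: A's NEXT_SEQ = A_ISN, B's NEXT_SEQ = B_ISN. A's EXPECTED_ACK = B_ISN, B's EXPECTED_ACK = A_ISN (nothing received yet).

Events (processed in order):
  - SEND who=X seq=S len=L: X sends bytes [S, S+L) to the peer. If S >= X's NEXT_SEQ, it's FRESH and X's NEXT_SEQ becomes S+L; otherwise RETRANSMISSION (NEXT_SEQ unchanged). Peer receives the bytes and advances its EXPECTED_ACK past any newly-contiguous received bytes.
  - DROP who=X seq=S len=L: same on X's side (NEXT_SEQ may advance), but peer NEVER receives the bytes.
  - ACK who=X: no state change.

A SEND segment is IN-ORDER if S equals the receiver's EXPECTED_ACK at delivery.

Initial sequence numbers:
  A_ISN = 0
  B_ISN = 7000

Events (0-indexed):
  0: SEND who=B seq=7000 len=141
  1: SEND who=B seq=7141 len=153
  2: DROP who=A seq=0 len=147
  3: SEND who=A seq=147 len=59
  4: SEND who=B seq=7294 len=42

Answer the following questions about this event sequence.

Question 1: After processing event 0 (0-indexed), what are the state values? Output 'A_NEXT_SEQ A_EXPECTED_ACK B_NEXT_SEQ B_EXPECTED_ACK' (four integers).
After event 0: A_seq=0 A_ack=7141 B_seq=7141 B_ack=0

0 7141 7141 0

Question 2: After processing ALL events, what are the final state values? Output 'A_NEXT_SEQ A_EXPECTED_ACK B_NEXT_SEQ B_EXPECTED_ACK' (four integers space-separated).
Answer: 206 7336 7336 0

Derivation:
After event 0: A_seq=0 A_ack=7141 B_seq=7141 B_ack=0
After event 1: A_seq=0 A_ack=7294 B_seq=7294 B_ack=0
After event 2: A_seq=147 A_ack=7294 B_seq=7294 B_ack=0
After event 3: A_seq=206 A_ack=7294 B_seq=7294 B_ack=0
After event 4: A_seq=206 A_ack=7336 B_seq=7336 B_ack=0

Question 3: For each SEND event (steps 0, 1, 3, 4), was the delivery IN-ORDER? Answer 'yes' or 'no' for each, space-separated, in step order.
Answer: yes yes no yes

Derivation:
Step 0: SEND seq=7000 -> in-order
Step 1: SEND seq=7141 -> in-order
Step 3: SEND seq=147 -> out-of-order
Step 4: SEND seq=7294 -> in-order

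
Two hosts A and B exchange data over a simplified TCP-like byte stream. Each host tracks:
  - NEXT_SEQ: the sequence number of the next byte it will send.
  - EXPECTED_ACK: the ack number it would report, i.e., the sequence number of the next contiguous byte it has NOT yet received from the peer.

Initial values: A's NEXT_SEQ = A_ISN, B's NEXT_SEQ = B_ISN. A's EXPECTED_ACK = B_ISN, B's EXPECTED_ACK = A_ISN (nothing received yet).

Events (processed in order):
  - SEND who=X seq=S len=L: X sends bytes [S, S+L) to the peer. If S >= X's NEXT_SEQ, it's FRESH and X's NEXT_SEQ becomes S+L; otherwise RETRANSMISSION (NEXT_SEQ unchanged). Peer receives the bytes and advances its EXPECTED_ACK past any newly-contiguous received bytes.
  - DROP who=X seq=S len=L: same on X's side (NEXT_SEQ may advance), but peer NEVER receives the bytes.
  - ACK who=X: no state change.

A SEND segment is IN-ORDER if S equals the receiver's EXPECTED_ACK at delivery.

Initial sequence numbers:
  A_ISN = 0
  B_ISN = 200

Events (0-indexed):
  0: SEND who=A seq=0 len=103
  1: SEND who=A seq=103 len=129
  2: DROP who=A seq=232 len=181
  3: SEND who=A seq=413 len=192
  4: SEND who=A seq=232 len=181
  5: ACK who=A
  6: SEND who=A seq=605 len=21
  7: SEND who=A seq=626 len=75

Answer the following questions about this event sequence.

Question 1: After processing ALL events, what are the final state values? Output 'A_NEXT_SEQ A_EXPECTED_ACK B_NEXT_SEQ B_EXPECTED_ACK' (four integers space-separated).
Answer: 701 200 200 701

Derivation:
After event 0: A_seq=103 A_ack=200 B_seq=200 B_ack=103
After event 1: A_seq=232 A_ack=200 B_seq=200 B_ack=232
After event 2: A_seq=413 A_ack=200 B_seq=200 B_ack=232
After event 3: A_seq=605 A_ack=200 B_seq=200 B_ack=232
After event 4: A_seq=605 A_ack=200 B_seq=200 B_ack=605
After event 5: A_seq=605 A_ack=200 B_seq=200 B_ack=605
After event 6: A_seq=626 A_ack=200 B_seq=200 B_ack=626
After event 7: A_seq=701 A_ack=200 B_seq=200 B_ack=701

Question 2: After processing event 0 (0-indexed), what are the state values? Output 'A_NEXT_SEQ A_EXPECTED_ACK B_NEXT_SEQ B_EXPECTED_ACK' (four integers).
After event 0: A_seq=103 A_ack=200 B_seq=200 B_ack=103

103 200 200 103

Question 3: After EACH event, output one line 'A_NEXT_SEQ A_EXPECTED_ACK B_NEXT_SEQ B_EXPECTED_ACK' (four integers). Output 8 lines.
103 200 200 103
232 200 200 232
413 200 200 232
605 200 200 232
605 200 200 605
605 200 200 605
626 200 200 626
701 200 200 701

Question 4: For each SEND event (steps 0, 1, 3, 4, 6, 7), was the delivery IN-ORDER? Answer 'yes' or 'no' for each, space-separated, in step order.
Answer: yes yes no yes yes yes

Derivation:
Step 0: SEND seq=0 -> in-order
Step 1: SEND seq=103 -> in-order
Step 3: SEND seq=413 -> out-of-order
Step 4: SEND seq=232 -> in-order
Step 6: SEND seq=605 -> in-order
Step 7: SEND seq=626 -> in-order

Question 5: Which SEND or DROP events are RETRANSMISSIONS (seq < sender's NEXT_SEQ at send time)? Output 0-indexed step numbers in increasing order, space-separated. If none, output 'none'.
Step 0: SEND seq=0 -> fresh
Step 1: SEND seq=103 -> fresh
Step 2: DROP seq=232 -> fresh
Step 3: SEND seq=413 -> fresh
Step 4: SEND seq=232 -> retransmit
Step 6: SEND seq=605 -> fresh
Step 7: SEND seq=626 -> fresh

Answer: 4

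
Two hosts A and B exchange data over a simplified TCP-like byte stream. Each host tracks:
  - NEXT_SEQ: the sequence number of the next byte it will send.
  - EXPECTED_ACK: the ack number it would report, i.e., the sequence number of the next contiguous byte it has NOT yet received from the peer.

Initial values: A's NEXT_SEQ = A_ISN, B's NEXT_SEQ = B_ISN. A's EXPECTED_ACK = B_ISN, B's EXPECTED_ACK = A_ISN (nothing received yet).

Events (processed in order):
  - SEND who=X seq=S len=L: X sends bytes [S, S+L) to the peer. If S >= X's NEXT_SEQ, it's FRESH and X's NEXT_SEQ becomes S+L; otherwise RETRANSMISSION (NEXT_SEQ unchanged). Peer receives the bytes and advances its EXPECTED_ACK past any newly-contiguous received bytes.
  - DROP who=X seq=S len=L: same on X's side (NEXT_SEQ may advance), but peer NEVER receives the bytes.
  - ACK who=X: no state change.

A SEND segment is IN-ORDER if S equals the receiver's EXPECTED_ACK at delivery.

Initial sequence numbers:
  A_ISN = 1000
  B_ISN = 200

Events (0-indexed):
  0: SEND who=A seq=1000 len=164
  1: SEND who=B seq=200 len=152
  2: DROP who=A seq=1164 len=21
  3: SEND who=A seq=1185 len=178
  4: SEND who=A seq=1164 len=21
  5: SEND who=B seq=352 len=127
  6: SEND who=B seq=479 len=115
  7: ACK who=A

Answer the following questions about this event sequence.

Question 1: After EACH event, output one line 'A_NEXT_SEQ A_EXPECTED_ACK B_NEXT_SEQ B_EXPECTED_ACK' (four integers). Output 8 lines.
1164 200 200 1164
1164 352 352 1164
1185 352 352 1164
1363 352 352 1164
1363 352 352 1363
1363 479 479 1363
1363 594 594 1363
1363 594 594 1363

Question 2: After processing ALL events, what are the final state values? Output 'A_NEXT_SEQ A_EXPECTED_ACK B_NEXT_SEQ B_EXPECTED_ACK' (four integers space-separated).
Answer: 1363 594 594 1363

Derivation:
After event 0: A_seq=1164 A_ack=200 B_seq=200 B_ack=1164
After event 1: A_seq=1164 A_ack=352 B_seq=352 B_ack=1164
After event 2: A_seq=1185 A_ack=352 B_seq=352 B_ack=1164
After event 3: A_seq=1363 A_ack=352 B_seq=352 B_ack=1164
After event 4: A_seq=1363 A_ack=352 B_seq=352 B_ack=1363
After event 5: A_seq=1363 A_ack=479 B_seq=479 B_ack=1363
After event 6: A_seq=1363 A_ack=594 B_seq=594 B_ack=1363
After event 7: A_seq=1363 A_ack=594 B_seq=594 B_ack=1363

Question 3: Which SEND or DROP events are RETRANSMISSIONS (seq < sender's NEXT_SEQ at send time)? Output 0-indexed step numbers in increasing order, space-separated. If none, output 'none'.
Step 0: SEND seq=1000 -> fresh
Step 1: SEND seq=200 -> fresh
Step 2: DROP seq=1164 -> fresh
Step 3: SEND seq=1185 -> fresh
Step 4: SEND seq=1164 -> retransmit
Step 5: SEND seq=352 -> fresh
Step 6: SEND seq=479 -> fresh

Answer: 4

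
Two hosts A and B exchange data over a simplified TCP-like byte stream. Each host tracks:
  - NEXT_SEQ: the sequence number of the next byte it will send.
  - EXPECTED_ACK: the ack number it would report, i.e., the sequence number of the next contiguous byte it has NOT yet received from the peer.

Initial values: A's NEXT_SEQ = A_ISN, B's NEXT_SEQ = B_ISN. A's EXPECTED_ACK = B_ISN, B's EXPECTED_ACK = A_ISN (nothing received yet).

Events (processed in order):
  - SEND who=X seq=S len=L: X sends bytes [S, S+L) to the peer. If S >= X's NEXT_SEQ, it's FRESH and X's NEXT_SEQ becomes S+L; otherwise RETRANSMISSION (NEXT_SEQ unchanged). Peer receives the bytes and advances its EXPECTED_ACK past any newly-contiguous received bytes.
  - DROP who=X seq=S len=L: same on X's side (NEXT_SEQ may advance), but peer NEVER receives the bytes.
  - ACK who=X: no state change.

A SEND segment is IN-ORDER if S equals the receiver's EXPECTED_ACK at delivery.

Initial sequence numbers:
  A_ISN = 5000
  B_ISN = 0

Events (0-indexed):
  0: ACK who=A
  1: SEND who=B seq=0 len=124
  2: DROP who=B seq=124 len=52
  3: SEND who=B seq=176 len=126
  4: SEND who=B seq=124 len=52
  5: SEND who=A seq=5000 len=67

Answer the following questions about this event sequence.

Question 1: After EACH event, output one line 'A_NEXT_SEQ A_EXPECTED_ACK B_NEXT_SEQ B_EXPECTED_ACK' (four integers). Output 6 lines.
5000 0 0 5000
5000 124 124 5000
5000 124 176 5000
5000 124 302 5000
5000 302 302 5000
5067 302 302 5067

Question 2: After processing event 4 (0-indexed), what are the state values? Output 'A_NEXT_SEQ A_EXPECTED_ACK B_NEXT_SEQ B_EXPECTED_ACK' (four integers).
After event 0: A_seq=5000 A_ack=0 B_seq=0 B_ack=5000
After event 1: A_seq=5000 A_ack=124 B_seq=124 B_ack=5000
After event 2: A_seq=5000 A_ack=124 B_seq=176 B_ack=5000
After event 3: A_seq=5000 A_ack=124 B_seq=302 B_ack=5000
After event 4: A_seq=5000 A_ack=302 B_seq=302 B_ack=5000

5000 302 302 5000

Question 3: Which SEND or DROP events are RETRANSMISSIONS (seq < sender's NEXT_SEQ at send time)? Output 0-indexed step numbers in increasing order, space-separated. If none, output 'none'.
Step 1: SEND seq=0 -> fresh
Step 2: DROP seq=124 -> fresh
Step 3: SEND seq=176 -> fresh
Step 4: SEND seq=124 -> retransmit
Step 5: SEND seq=5000 -> fresh

Answer: 4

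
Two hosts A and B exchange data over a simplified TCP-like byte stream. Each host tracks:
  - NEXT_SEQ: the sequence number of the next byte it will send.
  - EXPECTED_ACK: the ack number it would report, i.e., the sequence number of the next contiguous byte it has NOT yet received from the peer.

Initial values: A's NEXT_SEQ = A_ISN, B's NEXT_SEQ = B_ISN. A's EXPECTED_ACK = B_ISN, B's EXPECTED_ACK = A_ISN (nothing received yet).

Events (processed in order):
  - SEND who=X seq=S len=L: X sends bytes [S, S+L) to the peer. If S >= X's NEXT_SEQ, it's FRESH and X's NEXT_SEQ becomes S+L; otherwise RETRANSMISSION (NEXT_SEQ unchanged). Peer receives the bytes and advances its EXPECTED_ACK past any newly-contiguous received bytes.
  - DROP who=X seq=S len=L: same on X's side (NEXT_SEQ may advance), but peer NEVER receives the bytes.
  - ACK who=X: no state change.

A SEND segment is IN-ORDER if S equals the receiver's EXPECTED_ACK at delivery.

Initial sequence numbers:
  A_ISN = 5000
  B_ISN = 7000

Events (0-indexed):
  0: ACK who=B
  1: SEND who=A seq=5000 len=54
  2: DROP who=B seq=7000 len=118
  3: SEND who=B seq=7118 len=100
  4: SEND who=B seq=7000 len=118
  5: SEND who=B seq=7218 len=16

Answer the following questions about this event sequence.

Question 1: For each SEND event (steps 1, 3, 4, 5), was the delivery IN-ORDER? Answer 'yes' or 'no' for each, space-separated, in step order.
Step 1: SEND seq=5000 -> in-order
Step 3: SEND seq=7118 -> out-of-order
Step 4: SEND seq=7000 -> in-order
Step 5: SEND seq=7218 -> in-order

Answer: yes no yes yes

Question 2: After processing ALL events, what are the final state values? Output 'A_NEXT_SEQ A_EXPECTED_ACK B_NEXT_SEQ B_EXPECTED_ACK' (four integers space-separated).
After event 0: A_seq=5000 A_ack=7000 B_seq=7000 B_ack=5000
After event 1: A_seq=5054 A_ack=7000 B_seq=7000 B_ack=5054
After event 2: A_seq=5054 A_ack=7000 B_seq=7118 B_ack=5054
After event 3: A_seq=5054 A_ack=7000 B_seq=7218 B_ack=5054
After event 4: A_seq=5054 A_ack=7218 B_seq=7218 B_ack=5054
After event 5: A_seq=5054 A_ack=7234 B_seq=7234 B_ack=5054

Answer: 5054 7234 7234 5054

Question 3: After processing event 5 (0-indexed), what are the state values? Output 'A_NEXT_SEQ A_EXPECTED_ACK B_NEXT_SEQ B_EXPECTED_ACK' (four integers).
After event 0: A_seq=5000 A_ack=7000 B_seq=7000 B_ack=5000
After event 1: A_seq=5054 A_ack=7000 B_seq=7000 B_ack=5054
After event 2: A_seq=5054 A_ack=7000 B_seq=7118 B_ack=5054
After event 3: A_seq=5054 A_ack=7000 B_seq=7218 B_ack=5054
After event 4: A_seq=5054 A_ack=7218 B_seq=7218 B_ack=5054
After event 5: A_seq=5054 A_ack=7234 B_seq=7234 B_ack=5054

5054 7234 7234 5054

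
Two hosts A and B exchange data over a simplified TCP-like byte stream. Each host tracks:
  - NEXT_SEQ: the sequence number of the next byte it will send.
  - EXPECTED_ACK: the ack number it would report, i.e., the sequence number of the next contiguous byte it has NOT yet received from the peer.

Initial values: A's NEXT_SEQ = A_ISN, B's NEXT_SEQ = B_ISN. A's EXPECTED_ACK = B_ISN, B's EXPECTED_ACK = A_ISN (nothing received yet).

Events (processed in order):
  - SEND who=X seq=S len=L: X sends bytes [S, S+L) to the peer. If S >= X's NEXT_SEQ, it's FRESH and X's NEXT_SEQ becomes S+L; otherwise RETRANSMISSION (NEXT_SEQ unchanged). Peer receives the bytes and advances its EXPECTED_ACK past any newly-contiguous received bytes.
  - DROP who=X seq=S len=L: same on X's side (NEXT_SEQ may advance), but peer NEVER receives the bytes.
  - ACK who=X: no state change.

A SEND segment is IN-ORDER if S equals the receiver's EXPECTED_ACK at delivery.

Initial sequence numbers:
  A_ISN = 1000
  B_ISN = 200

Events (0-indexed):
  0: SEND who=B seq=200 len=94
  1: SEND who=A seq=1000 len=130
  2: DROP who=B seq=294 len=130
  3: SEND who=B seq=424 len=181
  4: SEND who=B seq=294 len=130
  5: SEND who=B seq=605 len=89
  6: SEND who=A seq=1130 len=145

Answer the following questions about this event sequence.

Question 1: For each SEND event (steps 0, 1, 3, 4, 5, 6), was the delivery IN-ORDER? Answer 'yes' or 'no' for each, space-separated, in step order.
Answer: yes yes no yes yes yes

Derivation:
Step 0: SEND seq=200 -> in-order
Step 1: SEND seq=1000 -> in-order
Step 3: SEND seq=424 -> out-of-order
Step 4: SEND seq=294 -> in-order
Step 5: SEND seq=605 -> in-order
Step 6: SEND seq=1130 -> in-order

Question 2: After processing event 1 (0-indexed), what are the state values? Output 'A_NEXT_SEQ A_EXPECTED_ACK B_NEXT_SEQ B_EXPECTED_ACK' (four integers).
After event 0: A_seq=1000 A_ack=294 B_seq=294 B_ack=1000
After event 1: A_seq=1130 A_ack=294 B_seq=294 B_ack=1130

1130 294 294 1130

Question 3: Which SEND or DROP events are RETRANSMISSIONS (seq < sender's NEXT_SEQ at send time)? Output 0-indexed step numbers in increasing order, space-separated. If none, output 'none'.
Answer: 4

Derivation:
Step 0: SEND seq=200 -> fresh
Step 1: SEND seq=1000 -> fresh
Step 2: DROP seq=294 -> fresh
Step 3: SEND seq=424 -> fresh
Step 4: SEND seq=294 -> retransmit
Step 5: SEND seq=605 -> fresh
Step 6: SEND seq=1130 -> fresh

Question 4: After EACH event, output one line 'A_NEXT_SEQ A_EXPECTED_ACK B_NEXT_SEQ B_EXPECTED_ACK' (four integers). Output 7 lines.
1000 294 294 1000
1130 294 294 1130
1130 294 424 1130
1130 294 605 1130
1130 605 605 1130
1130 694 694 1130
1275 694 694 1275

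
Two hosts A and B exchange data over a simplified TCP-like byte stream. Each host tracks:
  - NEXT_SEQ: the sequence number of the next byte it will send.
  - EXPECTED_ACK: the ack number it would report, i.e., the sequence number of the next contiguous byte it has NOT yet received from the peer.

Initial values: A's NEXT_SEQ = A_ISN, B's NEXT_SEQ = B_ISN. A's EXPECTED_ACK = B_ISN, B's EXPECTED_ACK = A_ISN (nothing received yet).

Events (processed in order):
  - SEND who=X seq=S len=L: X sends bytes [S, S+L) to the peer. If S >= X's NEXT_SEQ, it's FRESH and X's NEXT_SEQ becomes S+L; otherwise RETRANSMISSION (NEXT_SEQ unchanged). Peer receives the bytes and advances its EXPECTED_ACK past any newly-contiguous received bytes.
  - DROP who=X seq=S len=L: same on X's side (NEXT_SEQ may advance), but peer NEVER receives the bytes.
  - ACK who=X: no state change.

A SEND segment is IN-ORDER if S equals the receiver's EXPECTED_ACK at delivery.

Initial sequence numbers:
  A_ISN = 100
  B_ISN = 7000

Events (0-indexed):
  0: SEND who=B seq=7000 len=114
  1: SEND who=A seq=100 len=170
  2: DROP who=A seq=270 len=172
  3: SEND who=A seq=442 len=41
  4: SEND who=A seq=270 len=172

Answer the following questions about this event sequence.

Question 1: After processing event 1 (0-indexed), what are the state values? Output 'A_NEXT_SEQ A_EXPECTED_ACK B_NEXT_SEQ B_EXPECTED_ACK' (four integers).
After event 0: A_seq=100 A_ack=7114 B_seq=7114 B_ack=100
After event 1: A_seq=270 A_ack=7114 B_seq=7114 B_ack=270

270 7114 7114 270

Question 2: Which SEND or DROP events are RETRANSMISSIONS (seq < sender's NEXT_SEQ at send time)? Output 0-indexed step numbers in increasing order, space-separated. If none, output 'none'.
Step 0: SEND seq=7000 -> fresh
Step 1: SEND seq=100 -> fresh
Step 2: DROP seq=270 -> fresh
Step 3: SEND seq=442 -> fresh
Step 4: SEND seq=270 -> retransmit

Answer: 4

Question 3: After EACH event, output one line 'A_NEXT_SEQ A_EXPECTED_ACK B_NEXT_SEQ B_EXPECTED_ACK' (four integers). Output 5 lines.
100 7114 7114 100
270 7114 7114 270
442 7114 7114 270
483 7114 7114 270
483 7114 7114 483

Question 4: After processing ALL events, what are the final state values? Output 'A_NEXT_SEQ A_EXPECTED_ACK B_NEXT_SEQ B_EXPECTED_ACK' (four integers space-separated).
After event 0: A_seq=100 A_ack=7114 B_seq=7114 B_ack=100
After event 1: A_seq=270 A_ack=7114 B_seq=7114 B_ack=270
After event 2: A_seq=442 A_ack=7114 B_seq=7114 B_ack=270
After event 3: A_seq=483 A_ack=7114 B_seq=7114 B_ack=270
After event 4: A_seq=483 A_ack=7114 B_seq=7114 B_ack=483

Answer: 483 7114 7114 483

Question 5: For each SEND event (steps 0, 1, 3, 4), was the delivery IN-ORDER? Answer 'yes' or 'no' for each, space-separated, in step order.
Answer: yes yes no yes

Derivation:
Step 0: SEND seq=7000 -> in-order
Step 1: SEND seq=100 -> in-order
Step 3: SEND seq=442 -> out-of-order
Step 4: SEND seq=270 -> in-order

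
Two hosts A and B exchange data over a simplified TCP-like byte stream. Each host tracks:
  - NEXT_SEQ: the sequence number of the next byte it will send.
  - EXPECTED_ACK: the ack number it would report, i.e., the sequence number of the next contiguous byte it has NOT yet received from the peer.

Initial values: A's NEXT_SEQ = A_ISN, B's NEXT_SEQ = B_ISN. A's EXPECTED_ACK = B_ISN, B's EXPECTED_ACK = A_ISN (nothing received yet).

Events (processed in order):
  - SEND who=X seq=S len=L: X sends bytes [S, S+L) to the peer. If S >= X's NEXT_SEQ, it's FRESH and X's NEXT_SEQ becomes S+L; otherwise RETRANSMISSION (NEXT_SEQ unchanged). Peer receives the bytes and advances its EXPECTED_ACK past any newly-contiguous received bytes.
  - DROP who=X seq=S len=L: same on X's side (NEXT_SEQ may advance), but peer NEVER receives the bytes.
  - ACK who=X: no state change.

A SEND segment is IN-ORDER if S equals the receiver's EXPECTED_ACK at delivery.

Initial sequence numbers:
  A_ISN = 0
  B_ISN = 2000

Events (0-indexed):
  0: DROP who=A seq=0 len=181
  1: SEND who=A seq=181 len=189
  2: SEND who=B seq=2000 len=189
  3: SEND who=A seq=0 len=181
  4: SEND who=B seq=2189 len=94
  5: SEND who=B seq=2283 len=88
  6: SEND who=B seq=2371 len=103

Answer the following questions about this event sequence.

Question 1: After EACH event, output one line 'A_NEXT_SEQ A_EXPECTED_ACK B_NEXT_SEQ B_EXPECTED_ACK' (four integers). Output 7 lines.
181 2000 2000 0
370 2000 2000 0
370 2189 2189 0
370 2189 2189 370
370 2283 2283 370
370 2371 2371 370
370 2474 2474 370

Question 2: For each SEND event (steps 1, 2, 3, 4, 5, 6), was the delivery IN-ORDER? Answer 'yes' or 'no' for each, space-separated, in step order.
Answer: no yes yes yes yes yes

Derivation:
Step 1: SEND seq=181 -> out-of-order
Step 2: SEND seq=2000 -> in-order
Step 3: SEND seq=0 -> in-order
Step 4: SEND seq=2189 -> in-order
Step 5: SEND seq=2283 -> in-order
Step 6: SEND seq=2371 -> in-order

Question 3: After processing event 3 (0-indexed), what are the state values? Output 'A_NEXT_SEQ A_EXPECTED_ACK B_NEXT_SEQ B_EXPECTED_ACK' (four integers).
After event 0: A_seq=181 A_ack=2000 B_seq=2000 B_ack=0
After event 1: A_seq=370 A_ack=2000 B_seq=2000 B_ack=0
After event 2: A_seq=370 A_ack=2189 B_seq=2189 B_ack=0
After event 3: A_seq=370 A_ack=2189 B_seq=2189 B_ack=370

370 2189 2189 370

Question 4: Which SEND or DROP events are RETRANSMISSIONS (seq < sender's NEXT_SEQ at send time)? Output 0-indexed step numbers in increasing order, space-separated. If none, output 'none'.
Step 0: DROP seq=0 -> fresh
Step 1: SEND seq=181 -> fresh
Step 2: SEND seq=2000 -> fresh
Step 3: SEND seq=0 -> retransmit
Step 4: SEND seq=2189 -> fresh
Step 5: SEND seq=2283 -> fresh
Step 6: SEND seq=2371 -> fresh

Answer: 3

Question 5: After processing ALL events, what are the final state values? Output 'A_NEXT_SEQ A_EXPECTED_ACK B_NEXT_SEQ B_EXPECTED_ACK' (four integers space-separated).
Answer: 370 2474 2474 370

Derivation:
After event 0: A_seq=181 A_ack=2000 B_seq=2000 B_ack=0
After event 1: A_seq=370 A_ack=2000 B_seq=2000 B_ack=0
After event 2: A_seq=370 A_ack=2189 B_seq=2189 B_ack=0
After event 3: A_seq=370 A_ack=2189 B_seq=2189 B_ack=370
After event 4: A_seq=370 A_ack=2283 B_seq=2283 B_ack=370
After event 5: A_seq=370 A_ack=2371 B_seq=2371 B_ack=370
After event 6: A_seq=370 A_ack=2474 B_seq=2474 B_ack=370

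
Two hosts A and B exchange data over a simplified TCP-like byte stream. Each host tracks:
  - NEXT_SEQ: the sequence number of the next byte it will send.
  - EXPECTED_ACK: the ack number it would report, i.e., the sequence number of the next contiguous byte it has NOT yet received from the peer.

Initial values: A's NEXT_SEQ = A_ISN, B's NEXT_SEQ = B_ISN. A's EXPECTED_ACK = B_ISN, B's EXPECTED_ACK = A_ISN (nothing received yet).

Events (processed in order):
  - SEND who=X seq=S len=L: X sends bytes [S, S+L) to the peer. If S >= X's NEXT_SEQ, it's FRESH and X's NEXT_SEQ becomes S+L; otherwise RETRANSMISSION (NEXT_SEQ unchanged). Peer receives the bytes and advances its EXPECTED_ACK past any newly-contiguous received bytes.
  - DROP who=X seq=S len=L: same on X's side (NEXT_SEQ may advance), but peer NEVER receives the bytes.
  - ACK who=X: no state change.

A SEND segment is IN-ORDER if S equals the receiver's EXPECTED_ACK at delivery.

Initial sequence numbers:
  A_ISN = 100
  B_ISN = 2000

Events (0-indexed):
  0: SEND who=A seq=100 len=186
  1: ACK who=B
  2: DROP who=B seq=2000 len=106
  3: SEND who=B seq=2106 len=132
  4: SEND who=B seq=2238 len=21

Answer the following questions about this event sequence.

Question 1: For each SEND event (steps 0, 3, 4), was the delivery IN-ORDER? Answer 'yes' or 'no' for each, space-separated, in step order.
Answer: yes no no

Derivation:
Step 0: SEND seq=100 -> in-order
Step 3: SEND seq=2106 -> out-of-order
Step 4: SEND seq=2238 -> out-of-order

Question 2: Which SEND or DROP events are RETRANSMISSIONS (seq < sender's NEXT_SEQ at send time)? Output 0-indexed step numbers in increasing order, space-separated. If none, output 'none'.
Answer: none

Derivation:
Step 0: SEND seq=100 -> fresh
Step 2: DROP seq=2000 -> fresh
Step 3: SEND seq=2106 -> fresh
Step 4: SEND seq=2238 -> fresh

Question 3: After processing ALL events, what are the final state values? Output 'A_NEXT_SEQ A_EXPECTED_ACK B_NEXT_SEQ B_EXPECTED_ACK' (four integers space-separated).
After event 0: A_seq=286 A_ack=2000 B_seq=2000 B_ack=286
After event 1: A_seq=286 A_ack=2000 B_seq=2000 B_ack=286
After event 2: A_seq=286 A_ack=2000 B_seq=2106 B_ack=286
After event 3: A_seq=286 A_ack=2000 B_seq=2238 B_ack=286
After event 4: A_seq=286 A_ack=2000 B_seq=2259 B_ack=286

Answer: 286 2000 2259 286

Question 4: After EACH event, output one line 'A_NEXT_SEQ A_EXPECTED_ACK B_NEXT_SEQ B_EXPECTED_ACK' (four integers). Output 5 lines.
286 2000 2000 286
286 2000 2000 286
286 2000 2106 286
286 2000 2238 286
286 2000 2259 286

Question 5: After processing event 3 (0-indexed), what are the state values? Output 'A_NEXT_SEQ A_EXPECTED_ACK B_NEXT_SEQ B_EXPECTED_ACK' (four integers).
After event 0: A_seq=286 A_ack=2000 B_seq=2000 B_ack=286
After event 1: A_seq=286 A_ack=2000 B_seq=2000 B_ack=286
After event 2: A_seq=286 A_ack=2000 B_seq=2106 B_ack=286
After event 3: A_seq=286 A_ack=2000 B_seq=2238 B_ack=286

286 2000 2238 286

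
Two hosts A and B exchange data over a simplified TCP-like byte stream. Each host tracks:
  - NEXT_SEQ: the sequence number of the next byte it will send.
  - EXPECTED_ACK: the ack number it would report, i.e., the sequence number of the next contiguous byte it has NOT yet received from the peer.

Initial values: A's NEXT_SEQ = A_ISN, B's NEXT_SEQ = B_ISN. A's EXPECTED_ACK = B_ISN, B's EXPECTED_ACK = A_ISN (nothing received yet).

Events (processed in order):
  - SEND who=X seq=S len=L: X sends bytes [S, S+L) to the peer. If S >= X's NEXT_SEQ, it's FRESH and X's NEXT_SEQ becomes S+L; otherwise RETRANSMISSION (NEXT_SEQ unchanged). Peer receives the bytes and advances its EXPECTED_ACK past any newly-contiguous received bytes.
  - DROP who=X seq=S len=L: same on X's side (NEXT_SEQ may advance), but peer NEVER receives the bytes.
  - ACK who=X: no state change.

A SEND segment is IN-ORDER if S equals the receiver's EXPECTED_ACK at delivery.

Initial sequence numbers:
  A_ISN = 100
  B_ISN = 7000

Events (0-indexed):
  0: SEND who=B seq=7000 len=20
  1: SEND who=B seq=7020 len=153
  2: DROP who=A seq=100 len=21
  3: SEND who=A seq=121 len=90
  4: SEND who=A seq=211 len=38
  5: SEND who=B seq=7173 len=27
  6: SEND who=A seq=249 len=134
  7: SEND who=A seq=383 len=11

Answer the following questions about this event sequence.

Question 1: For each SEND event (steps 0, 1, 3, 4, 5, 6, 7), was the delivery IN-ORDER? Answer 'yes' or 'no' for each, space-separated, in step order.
Answer: yes yes no no yes no no

Derivation:
Step 0: SEND seq=7000 -> in-order
Step 1: SEND seq=7020 -> in-order
Step 3: SEND seq=121 -> out-of-order
Step 4: SEND seq=211 -> out-of-order
Step 5: SEND seq=7173 -> in-order
Step 6: SEND seq=249 -> out-of-order
Step 7: SEND seq=383 -> out-of-order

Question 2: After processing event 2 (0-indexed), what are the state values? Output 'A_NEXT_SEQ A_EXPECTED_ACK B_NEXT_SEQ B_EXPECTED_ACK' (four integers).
After event 0: A_seq=100 A_ack=7020 B_seq=7020 B_ack=100
After event 1: A_seq=100 A_ack=7173 B_seq=7173 B_ack=100
After event 2: A_seq=121 A_ack=7173 B_seq=7173 B_ack=100

121 7173 7173 100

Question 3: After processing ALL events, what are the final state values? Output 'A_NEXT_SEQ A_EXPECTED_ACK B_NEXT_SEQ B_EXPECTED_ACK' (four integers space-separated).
After event 0: A_seq=100 A_ack=7020 B_seq=7020 B_ack=100
After event 1: A_seq=100 A_ack=7173 B_seq=7173 B_ack=100
After event 2: A_seq=121 A_ack=7173 B_seq=7173 B_ack=100
After event 3: A_seq=211 A_ack=7173 B_seq=7173 B_ack=100
After event 4: A_seq=249 A_ack=7173 B_seq=7173 B_ack=100
After event 5: A_seq=249 A_ack=7200 B_seq=7200 B_ack=100
After event 6: A_seq=383 A_ack=7200 B_seq=7200 B_ack=100
After event 7: A_seq=394 A_ack=7200 B_seq=7200 B_ack=100

Answer: 394 7200 7200 100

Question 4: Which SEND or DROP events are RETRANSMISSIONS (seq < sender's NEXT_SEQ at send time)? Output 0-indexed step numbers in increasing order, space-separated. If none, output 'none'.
Step 0: SEND seq=7000 -> fresh
Step 1: SEND seq=7020 -> fresh
Step 2: DROP seq=100 -> fresh
Step 3: SEND seq=121 -> fresh
Step 4: SEND seq=211 -> fresh
Step 5: SEND seq=7173 -> fresh
Step 6: SEND seq=249 -> fresh
Step 7: SEND seq=383 -> fresh

Answer: none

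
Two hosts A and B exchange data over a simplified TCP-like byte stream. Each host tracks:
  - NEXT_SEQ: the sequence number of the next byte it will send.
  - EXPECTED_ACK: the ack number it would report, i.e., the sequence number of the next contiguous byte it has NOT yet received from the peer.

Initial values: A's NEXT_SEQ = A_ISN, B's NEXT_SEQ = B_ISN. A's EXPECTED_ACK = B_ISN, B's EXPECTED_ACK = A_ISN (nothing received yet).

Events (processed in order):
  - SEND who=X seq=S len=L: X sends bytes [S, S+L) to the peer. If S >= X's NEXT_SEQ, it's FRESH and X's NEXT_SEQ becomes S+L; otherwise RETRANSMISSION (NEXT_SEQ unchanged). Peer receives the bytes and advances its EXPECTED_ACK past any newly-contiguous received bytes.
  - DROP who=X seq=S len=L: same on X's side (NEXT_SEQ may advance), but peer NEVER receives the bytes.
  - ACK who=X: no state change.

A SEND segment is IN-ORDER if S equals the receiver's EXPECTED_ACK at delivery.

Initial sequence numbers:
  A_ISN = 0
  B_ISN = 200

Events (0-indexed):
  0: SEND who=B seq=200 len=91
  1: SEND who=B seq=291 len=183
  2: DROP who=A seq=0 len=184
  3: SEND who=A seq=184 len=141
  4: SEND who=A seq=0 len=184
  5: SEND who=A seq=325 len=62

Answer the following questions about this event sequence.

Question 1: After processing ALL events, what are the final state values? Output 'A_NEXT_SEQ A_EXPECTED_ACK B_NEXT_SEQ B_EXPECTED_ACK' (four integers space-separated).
After event 0: A_seq=0 A_ack=291 B_seq=291 B_ack=0
After event 1: A_seq=0 A_ack=474 B_seq=474 B_ack=0
After event 2: A_seq=184 A_ack=474 B_seq=474 B_ack=0
After event 3: A_seq=325 A_ack=474 B_seq=474 B_ack=0
After event 4: A_seq=325 A_ack=474 B_seq=474 B_ack=325
After event 5: A_seq=387 A_ack=474 B_seq=474 B_ack=387

Answer: 387 474 474 387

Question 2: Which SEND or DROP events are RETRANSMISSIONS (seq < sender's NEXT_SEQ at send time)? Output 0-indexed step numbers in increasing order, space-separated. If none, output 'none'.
Step 0: SEND seq=200 -> fresh
Step 1: SEND seq=291 -> fresh
Step 2: DROP seq=0 -> fresh
Step 3: SEND seq=184 -> fresh
Step 4: SEND seq=0 -> retransmit
Step 5: SEND seq=325 -> fresh

Answer: 4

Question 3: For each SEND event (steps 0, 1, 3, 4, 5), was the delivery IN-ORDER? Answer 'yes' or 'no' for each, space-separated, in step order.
Answer: yes yes no yes yes

Derivation:
Step 0: SEND seq=200 -> in-order
Step 1: SEND seq=291 -> in-order
Step 3: SEND seq=184 -> out-of-order
Step 4: SEND seq=0 -> in-order
Step 5: SEND seq=325 -> in-order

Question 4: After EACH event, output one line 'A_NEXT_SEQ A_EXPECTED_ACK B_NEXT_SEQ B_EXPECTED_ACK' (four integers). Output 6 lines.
0 291 291 0
0 474 474 0
184 474 474 0
325 474 474 0
325 474 474 325
387 474 474 387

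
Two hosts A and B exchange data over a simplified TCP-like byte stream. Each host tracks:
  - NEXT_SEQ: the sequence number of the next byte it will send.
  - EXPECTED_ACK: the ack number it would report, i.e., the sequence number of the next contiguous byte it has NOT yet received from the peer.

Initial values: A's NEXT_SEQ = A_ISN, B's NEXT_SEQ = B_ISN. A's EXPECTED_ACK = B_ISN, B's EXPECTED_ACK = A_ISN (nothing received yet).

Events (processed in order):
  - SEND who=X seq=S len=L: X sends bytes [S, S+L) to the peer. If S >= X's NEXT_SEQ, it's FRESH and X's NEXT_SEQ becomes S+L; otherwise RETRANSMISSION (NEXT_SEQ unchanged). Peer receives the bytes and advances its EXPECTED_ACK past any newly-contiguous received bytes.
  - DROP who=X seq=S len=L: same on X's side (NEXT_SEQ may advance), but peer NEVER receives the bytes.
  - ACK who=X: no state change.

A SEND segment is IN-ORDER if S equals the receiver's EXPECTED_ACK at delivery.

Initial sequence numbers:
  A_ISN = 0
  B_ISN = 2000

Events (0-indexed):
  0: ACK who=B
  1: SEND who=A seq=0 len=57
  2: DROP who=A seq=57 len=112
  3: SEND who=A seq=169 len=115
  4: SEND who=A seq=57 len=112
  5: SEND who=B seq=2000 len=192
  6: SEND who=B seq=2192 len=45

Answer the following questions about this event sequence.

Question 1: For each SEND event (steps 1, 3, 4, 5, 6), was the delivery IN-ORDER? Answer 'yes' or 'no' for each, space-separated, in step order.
Step 1: SEND seq=0 -> in-order
Step 3: SEND seq=169 -> out-of-order
Step 4: SEND seq=57 -> in-order
Step 5: SEND seq=2000 -> in-order
Step 6: SEND seq=2192 -> in-order

Answer: yes no yes yes yes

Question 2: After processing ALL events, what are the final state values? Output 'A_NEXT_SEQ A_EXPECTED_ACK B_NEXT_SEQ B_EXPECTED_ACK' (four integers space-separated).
Answer: 284 2237 2237 284

Derivation:
After event 0: A_seq=0 A_ack=2000 B_seq=2000 B_ack=0
After event 1: A_seq=57 A_ack=2000 B_seq=2000 B_ack=57
After event 2: A_seq=169 A_ack=2000 B_seq=2000 B_ack=57
After event 3: A_seq=284 A_ack=2000 B_seq=2000 B_ack=57
After event 4: A_seq=284 A_ack=2000 B_seq=2000 B_ack=284
After event 5: A_seq=284 A_ack=2192 B_seq=2192 B_ack=284
After event 6: A_seq=284 A_ack=2237 B_seq=2237 B_ack=284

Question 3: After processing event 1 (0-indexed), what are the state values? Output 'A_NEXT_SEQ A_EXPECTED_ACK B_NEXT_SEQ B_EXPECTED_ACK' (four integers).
After event 0: A_seq=0 A_ack=2000 B_seq=2000 B_ack=0
After event 1: A_seq=57 A_ack=2000 B_seq=2000 B_ack=57

57 2000 2000 57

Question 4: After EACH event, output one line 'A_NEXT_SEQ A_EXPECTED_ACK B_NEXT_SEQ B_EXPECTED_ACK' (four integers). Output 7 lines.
0 2000 2000 0
57 2000 2000 57
169 2000 2000 57
284 2000 2000 57
284 2000 2000 284
284 2192 2192 284
284 2237 2237 284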